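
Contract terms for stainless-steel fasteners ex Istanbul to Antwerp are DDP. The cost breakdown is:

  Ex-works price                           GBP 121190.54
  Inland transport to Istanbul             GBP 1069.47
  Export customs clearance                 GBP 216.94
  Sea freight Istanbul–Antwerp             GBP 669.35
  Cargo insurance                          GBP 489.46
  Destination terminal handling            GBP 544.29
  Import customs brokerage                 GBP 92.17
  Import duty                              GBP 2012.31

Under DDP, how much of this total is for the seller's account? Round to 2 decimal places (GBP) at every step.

Seller's account: GBP 126284.53

DDP: the seller bears all costs including import duty.
Seller's account: goods 121190.54 + inland to port 1069.47 + export clearance 216.94 + freight 669.35 + insurance 489.46 + destination terminal 544.29 + brokerage 92.17 + duty 2012.31 = 126284.53
Buyer's account: 0.00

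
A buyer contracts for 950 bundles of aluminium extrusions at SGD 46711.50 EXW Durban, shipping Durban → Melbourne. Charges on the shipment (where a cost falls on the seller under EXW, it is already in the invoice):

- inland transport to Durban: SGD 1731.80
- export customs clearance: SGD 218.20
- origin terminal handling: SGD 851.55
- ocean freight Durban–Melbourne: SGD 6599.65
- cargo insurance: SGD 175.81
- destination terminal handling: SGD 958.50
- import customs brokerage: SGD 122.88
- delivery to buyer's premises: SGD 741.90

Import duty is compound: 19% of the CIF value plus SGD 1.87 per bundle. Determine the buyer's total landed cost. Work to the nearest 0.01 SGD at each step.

EXW: the seller makes goods available at their premises; the buyer bears all onward costs.
CIF value = EXW price + inland to port + export clearance + origin terminal + freight + insurance = 46711.50 + 1731.80 + 218.20 + 851.55 + 6599.65 + 175.81 = 56288.51
Ad valorem component: 56288.51 × 19% = 10694.82
Specific component: 950 × 1.87 = 1776.50
Import duty = 10694.82 + 1776.50 = 12471.32
Buyer bears: inland to port 1731.80 + export clearance 218.20 + origin terminal 851.55 + freight 6599.65 + insurance 175.81 + destination terminal 958.50 + brokerage 122.88 + delivery 741.90 + duty 12471.32 = 23871.61
Landed cost = invoice 46711.50 + 23871.61 = 70583.11

Total landed cost: SGD 70583.11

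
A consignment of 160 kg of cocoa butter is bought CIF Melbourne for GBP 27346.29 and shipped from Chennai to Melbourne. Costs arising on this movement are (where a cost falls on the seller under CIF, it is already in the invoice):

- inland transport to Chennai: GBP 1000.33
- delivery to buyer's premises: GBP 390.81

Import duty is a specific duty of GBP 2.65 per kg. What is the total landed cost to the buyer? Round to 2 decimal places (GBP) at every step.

Total landed cost: GBP 28161.10

CIF: the seller pays costs through ocean freight and marine insurance to the destination port.
Already in the invoice (seller's account under CIF): inland to port — exclude.
The CIF price already equals the CIF value: 27346.29
Import duty = 160 × 2.65 = 424.00
Buyer bears: delivery 390.81 + duty 424.00 = 814.81
Landed cost = invoice 27346.29 + 814.81 = 28161.10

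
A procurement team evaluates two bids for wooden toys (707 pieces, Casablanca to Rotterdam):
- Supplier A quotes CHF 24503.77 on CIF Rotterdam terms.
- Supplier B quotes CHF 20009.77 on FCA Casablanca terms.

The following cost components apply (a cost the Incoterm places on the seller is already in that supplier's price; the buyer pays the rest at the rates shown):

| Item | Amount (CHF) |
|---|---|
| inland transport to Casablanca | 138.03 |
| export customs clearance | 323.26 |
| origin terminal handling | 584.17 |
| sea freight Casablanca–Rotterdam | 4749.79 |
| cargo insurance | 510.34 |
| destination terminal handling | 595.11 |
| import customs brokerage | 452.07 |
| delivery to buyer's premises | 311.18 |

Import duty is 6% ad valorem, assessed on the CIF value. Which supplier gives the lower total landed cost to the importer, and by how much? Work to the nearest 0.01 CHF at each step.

Supplier A (CIF):
The CIF price already equals the CIF value: 24503.77
Import duty = 24503.77 × 6% = 1470.23
Buyer bears (A): 595.11 + 452.07 + 311.18 = 1358.36
Landed cost (A) = invoice 24503.77 + 1358.36 + duty 1470.23 = 27332.36
Supplier B (FCA):
CIF value = FCA price + origin terminal + freight + insurance = 20009.77 + 584.17 + 4749.79 + 510.34 = 25854.07
Import duty = 25854.07 × 6% = 1551.24
Buyer bears (B): 584.17 + 4749.79 + 510.34 + 595.11 + 452.07 + 311.18 = 7202.66
Landed cost (B) = invoice 20009.77 + 7202.66 + duty 1551.24 = 28763.67
Difference = |27332.36 − 28763.67| = 1431.31

Supplier A is cheaper by CHF 1431.31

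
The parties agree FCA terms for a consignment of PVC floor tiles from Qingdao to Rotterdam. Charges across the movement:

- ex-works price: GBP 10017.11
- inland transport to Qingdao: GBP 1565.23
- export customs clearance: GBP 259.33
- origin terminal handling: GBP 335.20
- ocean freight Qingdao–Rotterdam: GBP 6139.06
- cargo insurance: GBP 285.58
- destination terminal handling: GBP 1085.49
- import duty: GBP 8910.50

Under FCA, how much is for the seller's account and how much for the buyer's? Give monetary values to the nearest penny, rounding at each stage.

Seller: GBP 11841.67; buyer: GBP 16755.83

FCA: the seller delivers export-cleared goods to the carrier; the buyer bears costs from that point.
Seller's account: goods 10017.11 + inland to port 1565.23 + export clearance 259.33 = 11841.67
Buyer's account: origin terminal 335.20 + freight 6139.06 + insurance 285.58 + destination terminal 1085.49 + duty 8910.50 = 16755.83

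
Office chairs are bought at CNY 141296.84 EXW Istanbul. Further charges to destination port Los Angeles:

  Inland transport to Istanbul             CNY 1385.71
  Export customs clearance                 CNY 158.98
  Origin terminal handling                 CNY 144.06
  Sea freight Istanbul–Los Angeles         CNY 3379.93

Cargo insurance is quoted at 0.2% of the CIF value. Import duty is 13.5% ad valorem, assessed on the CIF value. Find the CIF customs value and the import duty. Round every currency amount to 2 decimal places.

CIF value: CNY 146658.84; import duty: CNY 19798.94

Let C be the CIF value. C = EXW price + pre-shipment costs + freight + 0.2% × C
C − 0.2% × C = 141296.84 + 1385.71 + 158.98 + 144.06 + 3379.93
0.998 × C = 146365.52
C = 146365.52 / 0.998 = 146658.84
Insurance premium = 0.2% × 146658.84 = 293.32
Import duty = 146658.84 × 13.5% = 19798.94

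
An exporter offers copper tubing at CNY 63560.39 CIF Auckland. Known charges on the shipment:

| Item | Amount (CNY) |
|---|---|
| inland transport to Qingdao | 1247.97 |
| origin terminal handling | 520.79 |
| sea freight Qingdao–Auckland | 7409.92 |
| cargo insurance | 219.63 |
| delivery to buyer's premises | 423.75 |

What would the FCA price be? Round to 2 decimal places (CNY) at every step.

FCA price: CNY 55410.05

Not relevant to the conversion: inland to port — on the seller under both CIF and FCA; already in the CIF price and stays in the FCA price. delivery — on the buyer under both terms; not part of either seller's price.
From CIF to FCA, the seller no longer bears: origin terminal, freight, insurance.
FCA price = 63560.39 − 520.79 − 7409.92 − 219.63 = 55410.05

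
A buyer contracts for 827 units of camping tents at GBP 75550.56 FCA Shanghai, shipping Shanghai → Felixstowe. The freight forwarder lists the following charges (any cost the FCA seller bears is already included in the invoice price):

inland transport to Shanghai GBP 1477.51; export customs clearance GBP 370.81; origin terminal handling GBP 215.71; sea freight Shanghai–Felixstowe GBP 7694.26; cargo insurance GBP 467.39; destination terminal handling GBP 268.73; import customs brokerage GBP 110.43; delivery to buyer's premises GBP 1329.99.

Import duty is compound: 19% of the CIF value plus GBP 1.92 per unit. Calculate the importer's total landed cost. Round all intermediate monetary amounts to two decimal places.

FCA: the seller delivers export-cleared goods to the carrier; the buyer bears costs from that point.
Already in the invoice (seller's account under FCA): inland to port, export clearance — exclude.
CIF value = FCA price + origin terminal + freight + insurance = 75550.56 + 215.71 + 7694.26 + 467.39 = 83927.92
Ad valorem component: 83927.92 × 19% = 15946.30
Specific component: 827 × 1.92 = 1587.84
Import duty = 15946.30 + 1587.84 = 17534.14
Buyer bears: origin terminal 215.71 + freight 7694.26 + insurance 467.39 + destination terminal 268.73 + brokerage 110.43 + delivery 1329.99 + duty 17534.14 = 27620.65
Landed cost = invoice 75550.56 + 27620.65 = 103171.21

Total landed cost: GBP 103171.21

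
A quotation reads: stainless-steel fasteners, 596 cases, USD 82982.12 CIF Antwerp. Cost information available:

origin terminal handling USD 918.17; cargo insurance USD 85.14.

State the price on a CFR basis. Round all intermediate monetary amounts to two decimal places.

CFR price: USD 82896.98

Not relevant to the conversion: origin terminal — on the seller under both CIF and CFR; already in the CIF price and stays in the CFR price.
From CIF to CFR, the seller no longer bears: insurance.
CFR price = 82982.12 − 85.14 = 82896.98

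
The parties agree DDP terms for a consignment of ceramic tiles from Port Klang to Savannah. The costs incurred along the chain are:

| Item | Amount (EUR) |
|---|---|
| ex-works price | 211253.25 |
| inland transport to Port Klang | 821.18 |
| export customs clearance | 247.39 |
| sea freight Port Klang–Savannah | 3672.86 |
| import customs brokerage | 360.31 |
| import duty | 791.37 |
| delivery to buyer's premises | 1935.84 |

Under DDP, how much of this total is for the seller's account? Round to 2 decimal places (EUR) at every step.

Seller's account: EUR 219082.20

DDP: the seller bears all costs including import duty.
Seller's account: goods 211253.25 + inland to port 821.18 + export clearance 247.39 + freight 3672.86 + brokerage 360.31 + duty 791.37 + delivery 1935.84 = 219082.20
Buyer's account: 0.00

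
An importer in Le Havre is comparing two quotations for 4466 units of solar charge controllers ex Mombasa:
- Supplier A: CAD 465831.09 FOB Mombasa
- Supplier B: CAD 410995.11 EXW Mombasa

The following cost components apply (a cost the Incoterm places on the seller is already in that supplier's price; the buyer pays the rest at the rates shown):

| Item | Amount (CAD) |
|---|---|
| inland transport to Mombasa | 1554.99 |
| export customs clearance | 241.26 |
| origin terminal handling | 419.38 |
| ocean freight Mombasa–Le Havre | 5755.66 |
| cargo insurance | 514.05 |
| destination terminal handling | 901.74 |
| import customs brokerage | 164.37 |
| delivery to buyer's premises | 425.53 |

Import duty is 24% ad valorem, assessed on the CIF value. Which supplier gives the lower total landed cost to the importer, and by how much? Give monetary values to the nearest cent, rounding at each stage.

Supplier A (FOB):
CIF value = FOB price + freight + insurance = 465831.09 + 5755.66 + 514.05 = 472100.80
Import duty = 472100.80 × 24% = 113304.19
Buyer bears (A): 5755.66 + 514.05 + 901.74 + 164.37 + 425.53 = 7761.35
Landed cost (A) = invoice 465831.09 + 7761.35 + duty 113304.19 = 586896.63
Supplier B (EXW):
CIF value = EXW price + inland to port + export clearance + origin terminal + freight + insurance = 410995.11 + 1554.99 + 241.26 + 419.38 + 5755.66 + 514.05 = 419480.45
Import duty = 419480.45 × 24% = 100675.31
Buyer bears (B): 1554.99 + 241.26 + 419.38 + 5755.66 + 514.05 + 901.74 + 164.37 + 425.53 = 9976.98
Landed cost (B) = invoice 410995.11 + 9976.98 + duty 100675.31 = 521647.40
Difference = |586896.63 − 521647.40| = 65249.23

Supplier B is cheaper by CAD 65249.23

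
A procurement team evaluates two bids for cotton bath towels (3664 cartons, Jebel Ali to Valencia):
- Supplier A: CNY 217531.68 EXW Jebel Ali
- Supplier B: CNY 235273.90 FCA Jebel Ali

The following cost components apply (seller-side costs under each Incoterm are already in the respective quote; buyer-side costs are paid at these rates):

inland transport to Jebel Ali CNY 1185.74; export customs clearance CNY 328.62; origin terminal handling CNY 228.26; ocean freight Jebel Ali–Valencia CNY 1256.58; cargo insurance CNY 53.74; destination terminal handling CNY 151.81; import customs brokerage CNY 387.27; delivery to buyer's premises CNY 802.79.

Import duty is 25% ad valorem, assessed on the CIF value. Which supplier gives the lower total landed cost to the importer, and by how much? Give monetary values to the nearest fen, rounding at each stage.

Supplier A (EXW):
CIF value = EXW price + inland to port + export clearance + origin terminal + freight + insurance = 217531.68 + 1185.74 + 328.62 + 228.26 + 1256.58 + 53.74 = 220584.62
Import duty = 220584.62 × 25% = 55146.16
Buyer bears (A): 1185.74 + 328.62 + 228.26 + 1256.58 + 53.74 + 151.81 + 387.27 + 802.79 = 4394.81
Landed cost (A) = invoice 217531.68 + 4394.81 + duty 55146.16 = 277072.65
Supplier B (FCA):
CIF value = FCA price + origin terminal + freight + insurance = 235273.90 + 228.26 + 1256.58 + 53.74 = 236812.48
Import duty = 236812.48 × 25% = 59203.12
Buyer bears (B): 228.26 + 1256.58 + 53.74 + 151.81 + 387.27 + 802.79 = 2880.45
Landed cost (B) = invoice 235273.90 + 2880.45 + duty 59203.12 = 297357.47
Difference = |277072.65 − 297357.47| = 20284.82

Supplier A is cheaper by CNY 20284.82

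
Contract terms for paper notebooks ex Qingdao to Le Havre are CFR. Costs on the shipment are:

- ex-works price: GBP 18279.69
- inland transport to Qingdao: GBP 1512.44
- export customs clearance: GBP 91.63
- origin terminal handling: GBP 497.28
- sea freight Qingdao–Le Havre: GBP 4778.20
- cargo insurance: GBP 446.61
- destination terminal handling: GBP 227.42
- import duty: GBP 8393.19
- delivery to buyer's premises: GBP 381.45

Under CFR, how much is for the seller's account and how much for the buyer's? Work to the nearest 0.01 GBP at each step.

CFR: the seller pays costs through ocean freight to the destination port, but not insurance.
Seller's account: goods 18279.69 + inland to port 1512.44 + export clearance 91.63 + origin terminal 497.28 + freight 4778.20 = 25159.24
Buyer's account: insurance 446.61 + destination terminal 227.42 + duty 8393.19 + delivery 381.45 = 9448.67

Seller: GBP 25159.24; buyer: GBP 9448.67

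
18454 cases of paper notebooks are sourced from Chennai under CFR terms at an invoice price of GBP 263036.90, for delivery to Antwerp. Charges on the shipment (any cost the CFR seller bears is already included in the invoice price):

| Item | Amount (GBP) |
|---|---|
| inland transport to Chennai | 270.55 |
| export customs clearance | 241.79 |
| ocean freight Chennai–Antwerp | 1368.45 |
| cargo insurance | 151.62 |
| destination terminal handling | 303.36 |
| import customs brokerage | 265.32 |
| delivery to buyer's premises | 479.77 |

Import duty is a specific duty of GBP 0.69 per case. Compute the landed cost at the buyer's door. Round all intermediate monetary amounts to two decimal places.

Total landed cost: GBP 276970.23

CFR: the seller pays costs through ocean freight to the destination port, but not insurance.
Already in the invoice (seller's account under CFR): inland to port, export clearance, freight — exclude.
CIF value = CFR price + insurance = 263036.90 + 151.62 = 263188.52
Import duty = 18454 × 0.69 = 12733.26
Buyer bears: insurance 151.62 + destination terminal 303.36 + brokerage 265.32 + delivery 479.77 + duty 12733.26 = 13933.33
Landed cost = invoice 263036.90 + 13933.33 = 276970.23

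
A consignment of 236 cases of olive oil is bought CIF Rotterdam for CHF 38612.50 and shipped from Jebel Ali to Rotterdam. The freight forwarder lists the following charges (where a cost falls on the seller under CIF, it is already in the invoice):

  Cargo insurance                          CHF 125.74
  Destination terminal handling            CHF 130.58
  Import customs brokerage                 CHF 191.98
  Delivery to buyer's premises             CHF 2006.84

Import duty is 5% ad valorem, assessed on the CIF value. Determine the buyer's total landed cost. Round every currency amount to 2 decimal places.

Total landed cost: CHF 42872.53

CIF: the seller pays costs through ocean freight and marine insurance to the destination port.
Already in the invoice (seller's account under CIF): insurance — exclude.
The CIF price already equals the CIF value: 38612.50
Import duty = 38612.50 × 5% = 1930.63
Buyer bears: destination terminal 130.58 + brokerage 191.98 + delivery 2006.84 + duty 1930.63 = 4260.03
Landed cost = invoice 38612.50 + 4260.03 = 42872.53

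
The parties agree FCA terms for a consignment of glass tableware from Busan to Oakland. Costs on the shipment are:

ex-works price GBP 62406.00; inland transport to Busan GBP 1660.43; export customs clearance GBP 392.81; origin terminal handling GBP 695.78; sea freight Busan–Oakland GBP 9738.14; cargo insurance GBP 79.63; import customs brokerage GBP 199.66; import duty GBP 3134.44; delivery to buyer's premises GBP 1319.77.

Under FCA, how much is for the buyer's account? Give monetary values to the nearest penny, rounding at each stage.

Buyer's account: GBP 15167.42

FCA: the seller delivers export-cleared goods to the carrier; the buyer bears costs from that point.
Seller's account: goods 62406.00 + inland to port 1660.43 + export clearance 392.81 = 64459.24
Buyer's account: origin terminal 695.78 + freight 9738.14 + insurance 79.63 + brokerage 199.66 + duty 3134.44 + delivery 1319.77 = 15167.42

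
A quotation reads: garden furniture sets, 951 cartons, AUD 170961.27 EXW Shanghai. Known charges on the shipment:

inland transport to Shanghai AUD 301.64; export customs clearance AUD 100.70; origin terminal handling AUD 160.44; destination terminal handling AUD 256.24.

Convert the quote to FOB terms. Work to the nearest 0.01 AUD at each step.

FOB price: AUD 171524.05

Not relevant to the conversion: destination terminal — on the buyer under both terms; not part of either seller's price.
From EXW to FOB, the seller additionally bears: inland to port, export clearance, origin terminal.
FOB price = 170961.27 + 301.64 + 100.70 + 160.44 = 171524.05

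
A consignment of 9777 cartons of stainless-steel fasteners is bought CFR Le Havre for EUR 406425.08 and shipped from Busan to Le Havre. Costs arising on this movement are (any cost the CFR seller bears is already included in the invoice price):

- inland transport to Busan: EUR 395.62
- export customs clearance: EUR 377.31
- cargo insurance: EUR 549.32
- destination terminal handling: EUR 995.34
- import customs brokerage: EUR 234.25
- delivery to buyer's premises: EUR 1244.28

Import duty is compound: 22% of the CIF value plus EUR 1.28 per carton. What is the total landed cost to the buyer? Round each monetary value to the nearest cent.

Total landed cost: EUR 511497.20

CFR: the seller pays costs through ocean freight to the destination port, but not insurance.
Already in the invoice (seller's account under CFR): inland to port, export clearance — exclude.
CIF value = CFR price + insurance = 406425.08 + 549.32 = 406974.40
Ad valorem component: 406974.40 × 22% = 89534.37
Specific component: 9777 × 1.28 = 12514.56
Import duty = 89534.37 + 12514.56 = 102048.93
Buyer bears: insurance 549.32 + destination terminal 995.34 + brokerage 234.25 + delivery 1244.28 + duty 102048.93 = 105072.12
Landed cost = invoice 406425.08 + 105072.12 = 511497.20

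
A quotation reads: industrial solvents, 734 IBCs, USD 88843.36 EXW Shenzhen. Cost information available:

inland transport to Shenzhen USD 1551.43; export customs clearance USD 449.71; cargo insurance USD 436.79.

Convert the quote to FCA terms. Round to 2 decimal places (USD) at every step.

FCA price: USD 90844.50

Not relevant to the conversion: insurance — on the buyer under both terms; not part of either seller's price.
From EXW to FCA, the seller additionally bears: inland to port, export clearance.
FCA price = 88843.36 + 1551.43 + 449.71 = 90844.50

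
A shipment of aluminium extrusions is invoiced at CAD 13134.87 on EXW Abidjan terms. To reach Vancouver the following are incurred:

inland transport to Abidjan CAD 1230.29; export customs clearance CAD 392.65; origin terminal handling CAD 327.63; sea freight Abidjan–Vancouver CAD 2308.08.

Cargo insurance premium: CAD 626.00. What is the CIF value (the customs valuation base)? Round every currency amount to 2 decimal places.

CIF = EXW price + pre-shipment costs + freight + insurance
CIF = 13134.87 + 1230.29 + 392.65 + 327.63 + 2308.08 + 626.00 = 18019.52

CIF value: CAD 18019.52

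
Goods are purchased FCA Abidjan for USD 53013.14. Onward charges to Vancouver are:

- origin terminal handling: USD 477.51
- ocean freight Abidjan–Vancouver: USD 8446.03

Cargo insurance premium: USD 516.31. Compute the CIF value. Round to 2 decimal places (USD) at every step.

CIF = FCA price + pre-shipment costs + freight + insurance
CIF = 53013.14 + 477.51 + 8446.03 + 516.31 = 62452.99

CIF value: USD 62452.99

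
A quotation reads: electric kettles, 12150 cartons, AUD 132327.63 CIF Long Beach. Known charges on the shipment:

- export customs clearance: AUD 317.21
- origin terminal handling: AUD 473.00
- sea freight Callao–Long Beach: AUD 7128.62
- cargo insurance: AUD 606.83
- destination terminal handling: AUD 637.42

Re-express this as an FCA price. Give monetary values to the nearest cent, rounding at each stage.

FCA price: AUD 124119.18

Not relevant to the conversion: export clearance — on the seller under both CIF and FCA; already in the CIF price and stays in the FCA price. destination terminal — on the buyer under both terms; not part of either seller's price.
From CIF to FCA, the seller no longer bears: origin terminal, freight, insurance.
FCA price = 132327.63 − 473.00 − 7128.62 − 606.83 = 124119.18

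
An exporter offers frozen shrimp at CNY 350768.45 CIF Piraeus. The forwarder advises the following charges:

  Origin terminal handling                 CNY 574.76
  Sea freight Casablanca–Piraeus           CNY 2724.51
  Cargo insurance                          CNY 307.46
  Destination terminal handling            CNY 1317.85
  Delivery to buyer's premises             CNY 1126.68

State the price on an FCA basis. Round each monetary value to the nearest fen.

Not relevant to the conversion: delivery, destination terminal — on the buyer under both terms; not part of either seller's price.
From CIF to FCA, the seller no longer bears: origin terminal, freight, insurance.
FCA price = 350768.45 − 574.76 − 2724.51 − 307.46 = 347161.72

FCA price: CNY 347161.72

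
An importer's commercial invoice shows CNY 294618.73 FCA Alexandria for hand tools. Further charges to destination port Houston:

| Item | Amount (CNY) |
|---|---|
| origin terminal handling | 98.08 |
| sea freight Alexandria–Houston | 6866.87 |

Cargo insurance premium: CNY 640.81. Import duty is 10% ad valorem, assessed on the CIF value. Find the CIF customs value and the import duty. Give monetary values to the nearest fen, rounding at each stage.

CIF = FCA price + pre-shipment costs + freight + insurance
CIF = 294618.73 + 98.08 + 6866.87 + 640.81 = 302224.49
Import duty = 302224.49 × 10% = 30222.45

CIF value: CNY 302224.49; import duty: CNY 30222.45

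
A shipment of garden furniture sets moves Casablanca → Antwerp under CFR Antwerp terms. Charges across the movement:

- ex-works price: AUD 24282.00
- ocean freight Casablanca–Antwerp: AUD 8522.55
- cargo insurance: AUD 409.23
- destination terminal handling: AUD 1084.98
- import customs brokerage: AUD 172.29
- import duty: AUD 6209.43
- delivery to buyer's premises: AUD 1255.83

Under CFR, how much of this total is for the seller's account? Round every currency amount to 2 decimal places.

CFR: the seller pays costs through ocean freight to the destination port, but not insurance.
Seller's account: goods 24282.00 + freight 8522.55 = 32804.55
Buyer's account: insurance 409.23 + destination terminal 1084.98 + brokerage 172.29 + duty 6209.43 + delivery 1255.83 = 9131.76

Seller's account: AUD 32804.55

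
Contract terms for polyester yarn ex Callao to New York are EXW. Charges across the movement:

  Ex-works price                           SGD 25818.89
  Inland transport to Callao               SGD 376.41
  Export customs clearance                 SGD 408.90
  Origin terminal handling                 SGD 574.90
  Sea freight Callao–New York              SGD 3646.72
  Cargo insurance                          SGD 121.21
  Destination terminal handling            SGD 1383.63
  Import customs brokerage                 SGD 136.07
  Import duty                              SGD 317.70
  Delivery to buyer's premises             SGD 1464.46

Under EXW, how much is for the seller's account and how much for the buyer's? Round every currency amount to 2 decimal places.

Seller: SGD 25818.89; buyer: SGD 8430.00

EXW: the seller makes goods available at their premises; the buyer bears all onward costs.
Seller's account: goods 25818.89 = 25818.89
Buyer's account: inland to port 376.41 + export clearance 408.90 + origin terminal 574.90 + freight 3646.72 + insurance 121.21 + destination terminal 1383.63 + brokerage 136.07 + duty 317.70 + delivery 1464.46 = 8430.00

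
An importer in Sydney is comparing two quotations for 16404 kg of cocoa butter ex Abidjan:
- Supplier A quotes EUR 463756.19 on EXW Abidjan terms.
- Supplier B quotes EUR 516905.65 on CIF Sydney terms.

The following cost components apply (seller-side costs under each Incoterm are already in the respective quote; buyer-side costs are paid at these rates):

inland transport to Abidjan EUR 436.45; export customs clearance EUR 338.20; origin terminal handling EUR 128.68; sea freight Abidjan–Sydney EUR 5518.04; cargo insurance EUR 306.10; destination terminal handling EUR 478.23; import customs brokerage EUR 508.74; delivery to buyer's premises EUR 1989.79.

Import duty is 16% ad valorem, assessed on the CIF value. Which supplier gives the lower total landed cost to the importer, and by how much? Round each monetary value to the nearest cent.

Supplier A (EXW):
CIF value = EXW price + inland to port + export clearance + origin terminal + freight + insurance = 463756.19 + 436.45 + 338.20 + 128.68 + 5518.04 + 306.10 = 470483.66
Import duty = 470483.66 × 16% = 75277.39
Buyer bears (A): 436.45 + 338.20 + 128.68 + 5518.04 + 306.10 + 478.23 + 508.74 + 1989.79 = 9704.23
Landed cost (A) = invoice 463756.19 + 9704.23 + duty 75277.39 = 548737.81
Supplier B (CIF):
The CIF price already equals the CIF value: 516905.65
Import duty = 516905.65 × 16% = 82704.90
Buyer bears (B): 478.23 + 508.74 + 1989.79 = 2976.76
Landed cost (B) = invoice 516905.65 + 2976.76 + duty 82704.90 = 602587.31
Difference = |548737.81 − 602587.31| = 53849.50

Supplier A is cheaper by EUR 53849.50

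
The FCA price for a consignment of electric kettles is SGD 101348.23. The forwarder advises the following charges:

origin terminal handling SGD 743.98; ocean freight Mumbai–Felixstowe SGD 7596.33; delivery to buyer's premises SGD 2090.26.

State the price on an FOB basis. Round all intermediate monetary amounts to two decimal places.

Not relevant to the conversion: freight, delivery — on the buyer under both terms; not part of either seller's price.
From FCA to FOB, the seller additionally bears: origin terminal.
FOB price = 101348.23 + 743.98 = 102092.21

FOB price: SGD 102092.21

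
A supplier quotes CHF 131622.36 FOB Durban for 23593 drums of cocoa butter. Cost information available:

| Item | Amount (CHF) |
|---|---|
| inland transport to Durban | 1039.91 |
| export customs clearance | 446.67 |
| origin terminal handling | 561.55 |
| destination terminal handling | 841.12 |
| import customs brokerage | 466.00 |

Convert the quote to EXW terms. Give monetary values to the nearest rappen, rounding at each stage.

Not relevant to the conversion: destination terminal, brokerage — on the buyer under both terms; not part of either seller's price.
From FOB to EXW, the seller no longer bears: inland to port, export clearance, origin terminal.
EXW price = 131622.36 − 1039.91 − 446.67 − 561.55 = 129574.23

EXW price: CHF 129574.23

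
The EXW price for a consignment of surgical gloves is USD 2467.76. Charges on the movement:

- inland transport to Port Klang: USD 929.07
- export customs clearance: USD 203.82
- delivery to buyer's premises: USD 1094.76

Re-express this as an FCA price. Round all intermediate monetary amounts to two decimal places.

Not relevant to the conversion: delivery — on the buyer under both terms; not part of either seller's price.
From EXW to FCA, the seller additionally bears: inland to port, export clearance.
FCA price = 2467.76 + 929.07 + 203.82 = 3600.65

FCA price: USD 3600.65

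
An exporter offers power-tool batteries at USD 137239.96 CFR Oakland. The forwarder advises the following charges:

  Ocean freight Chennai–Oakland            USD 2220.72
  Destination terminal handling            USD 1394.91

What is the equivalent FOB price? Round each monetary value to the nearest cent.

Not relevant to the conversion: destination terminal — on the buyer under both terms; not part of either seller's price.
From CFR to FOB, the seller no longer bears: freight.
FOB price = 137239.96 − 2220.72 = 135019.24

FOB price: USD 135019.24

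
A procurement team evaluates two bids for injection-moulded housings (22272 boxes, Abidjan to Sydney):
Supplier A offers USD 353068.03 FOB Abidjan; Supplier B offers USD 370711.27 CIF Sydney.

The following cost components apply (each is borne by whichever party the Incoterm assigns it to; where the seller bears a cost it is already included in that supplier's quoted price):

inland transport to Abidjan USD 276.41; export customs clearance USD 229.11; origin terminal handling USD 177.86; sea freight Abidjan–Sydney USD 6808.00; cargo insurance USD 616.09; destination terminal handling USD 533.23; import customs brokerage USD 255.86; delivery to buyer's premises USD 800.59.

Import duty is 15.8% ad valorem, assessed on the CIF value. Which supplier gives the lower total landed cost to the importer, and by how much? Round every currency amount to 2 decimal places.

Supplier A (FOB):
CIF value = FOB price + freight + insurance = 353068.03 + 6808.00 + 616.09 = 360492.12
Import duty = 360492.12 × 15.8% = 56957.75
Buyer bears (A): 6808.00 + 616.09 + 533.23 + 255.86 + 800.59 = 9013.77
Landed cost (A) = invoice 353068.03 + 9013.77 + duty 56957.75 = 419039.55
Supplier B (CIF):
The CIF price already equals the CIF value: 370711.27
Import duty = 370711.27 × 15.8% = 58572.38
Buyer bears (B): 533.23 + 255.86 + 800.59 = 1589.68
Landed cost (B) = invoice 370711.27 + 1589.68 + duty 58572.38 = 430873.33
Difference = |419039.55 − 430873.33| = 11833.78

Supplier A is cheaper by USD 11833.78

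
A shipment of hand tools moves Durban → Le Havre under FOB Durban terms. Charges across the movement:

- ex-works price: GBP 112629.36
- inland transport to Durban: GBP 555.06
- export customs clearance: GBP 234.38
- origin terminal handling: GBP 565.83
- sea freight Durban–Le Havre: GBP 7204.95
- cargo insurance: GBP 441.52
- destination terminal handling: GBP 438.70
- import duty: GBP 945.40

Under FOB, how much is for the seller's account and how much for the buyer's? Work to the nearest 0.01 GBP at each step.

FOB: the seller bears costs until goods are on board at the origin port; the buyer bears freight, insurance and all costs thereafter.
Seller's account: goods 112629.36 + inland to port 555.06 + export clearance 234.38 + origin terminal 565.83 = 113984.63
Buyer's account: freight 7204.95 + insurance 441.52 + destination terminal 438.70 + duty 945.40 = 9030.57

Seller: GBP 113984.63; buyer: GBP 9030.57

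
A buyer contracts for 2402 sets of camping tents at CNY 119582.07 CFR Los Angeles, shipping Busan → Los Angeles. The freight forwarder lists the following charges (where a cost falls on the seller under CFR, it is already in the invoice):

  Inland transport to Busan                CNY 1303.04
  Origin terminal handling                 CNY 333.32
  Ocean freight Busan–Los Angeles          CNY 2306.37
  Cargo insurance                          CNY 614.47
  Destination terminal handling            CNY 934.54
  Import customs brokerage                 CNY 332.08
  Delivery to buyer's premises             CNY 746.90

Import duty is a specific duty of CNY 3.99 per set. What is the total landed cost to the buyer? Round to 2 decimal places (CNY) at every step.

Total landed cost: CNY 131794.04

CFR: the seller pays costs through ocean freight to the destination port, but not insurance.
Already in the invoice (seller's account under CFR): inland to port, origin terminal, freight — exclude.
CIF value = CFR price + insurance = 119582.07 + 614.47 = 120196.54
Import duty = 2402 × 3.99 = 9583.98
Buyer bears: insurance 614.47 + destination terminal 934.54 + brokerage 332.08 + delivery 746.90 + duty 9583.98 = 12211.97
Landed cost = invoice 119582.07 + 12211.97 = 131794.04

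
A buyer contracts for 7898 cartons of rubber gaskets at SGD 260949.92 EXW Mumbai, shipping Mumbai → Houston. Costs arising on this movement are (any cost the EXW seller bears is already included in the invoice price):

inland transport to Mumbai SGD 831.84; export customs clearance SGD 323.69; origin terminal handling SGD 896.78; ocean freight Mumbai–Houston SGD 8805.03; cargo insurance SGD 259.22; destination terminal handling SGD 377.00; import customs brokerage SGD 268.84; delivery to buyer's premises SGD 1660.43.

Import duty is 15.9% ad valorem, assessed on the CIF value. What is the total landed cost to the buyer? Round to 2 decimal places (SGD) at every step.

Total landed cost: SGD 317631.32

EXW: the seller makes goods available at their premises; the buyer bears all onward costs.
CIF value = EXW price + inland to port + export clearance + origin terminal + freight + insurance = 260949.92 + 831.84 + 323.69 + 896.78 + 8805.03 + 259.22 = 272066.48
Import duty = 272066.48 × 15.9% = 43258.57
Buyer bears: inland to port 831.84 + export clearance 323.69 + origin terminal 896.78 + freight 8805.03 + insurance 259.22 + destination terminal 377.00 + brokerage 268.84 + delivery 1660.43 + duty 43258.57 = 56681.40
Landed cost = invoice 260949.92 + 56681.40 = 317631.32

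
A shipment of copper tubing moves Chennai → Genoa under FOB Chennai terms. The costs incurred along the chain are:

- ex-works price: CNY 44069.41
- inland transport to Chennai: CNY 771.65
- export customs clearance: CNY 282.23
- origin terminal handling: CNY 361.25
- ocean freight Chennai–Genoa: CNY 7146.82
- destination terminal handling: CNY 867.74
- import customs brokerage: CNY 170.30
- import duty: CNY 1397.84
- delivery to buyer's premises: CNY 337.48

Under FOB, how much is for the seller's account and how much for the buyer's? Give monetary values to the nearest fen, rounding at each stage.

Seller: CNY 45484.54; buyer: CNY 9920.18

FOB: the seller bears costs until goods are on board at the origin port; the buyer bears freight, insurance and all costs thereafter.
Seller's account: goods 44069.41 + inland to port 771.65 + export clearance 282.23 + origin terminal 361.25 = 45484.54
Buyer's account: freight 7146.82 + destination terminal 867.74 + brokerage 170.30 + duty 1397.84 + delivery 337.48 = 9920.18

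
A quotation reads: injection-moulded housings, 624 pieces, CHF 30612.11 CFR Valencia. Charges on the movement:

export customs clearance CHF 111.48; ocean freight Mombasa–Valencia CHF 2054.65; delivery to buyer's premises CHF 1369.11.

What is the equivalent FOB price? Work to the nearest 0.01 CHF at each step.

Not relevant to the conversion: export clearance — on the seller under both CFR and FOB; already in the CFR price and stays in the FOB price. delivery — on the buyer under both terms; not part of either seller's price.
From CFR to FOB, the seller no longer bears: freight.
FOB price = 30612.11 − 2054.65 = 28557.46

FOB price: CHF 28557.46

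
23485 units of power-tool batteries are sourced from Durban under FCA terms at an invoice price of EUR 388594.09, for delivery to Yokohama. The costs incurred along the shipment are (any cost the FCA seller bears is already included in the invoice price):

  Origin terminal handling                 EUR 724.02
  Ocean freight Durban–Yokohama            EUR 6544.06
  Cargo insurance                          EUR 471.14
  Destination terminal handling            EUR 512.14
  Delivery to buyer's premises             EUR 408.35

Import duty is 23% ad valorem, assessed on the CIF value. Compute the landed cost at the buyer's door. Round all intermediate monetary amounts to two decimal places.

Total landed cost: EUR 488410.46

FCA: the seller delivers export-cleared goods to the carrier; the buyer bears costs from that point.
CIF value = FCA price + origin terminal + freight + insurance = 388594.09 + 724.02 + 6544.06 + 471.14 = 396333.31
Import duty = 396333.31 × 23% = 91156.66
Buyer bears: origin terminal 724.02 + freight 6544.06 + insurance 471.14 + destination terminal 512.14 + delivery 408.35 + duty 91156.66 = 99816.37
Landed cost = invoice 388594.09 + 99816.37 = 488410.46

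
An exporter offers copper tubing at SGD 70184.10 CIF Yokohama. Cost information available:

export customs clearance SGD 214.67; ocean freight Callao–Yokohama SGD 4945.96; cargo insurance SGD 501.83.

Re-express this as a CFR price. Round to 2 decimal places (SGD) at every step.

Not relevant to the conversion: freight, export clearance — on the seller under both CIF and CFR; already in the CIF price and stays in the CFR price.
From CIF to CFR, the seller no longer bears: insurance.
CFR price = 70184.10 − 501.83 = 69682.27

CFR price: SGD 69682.27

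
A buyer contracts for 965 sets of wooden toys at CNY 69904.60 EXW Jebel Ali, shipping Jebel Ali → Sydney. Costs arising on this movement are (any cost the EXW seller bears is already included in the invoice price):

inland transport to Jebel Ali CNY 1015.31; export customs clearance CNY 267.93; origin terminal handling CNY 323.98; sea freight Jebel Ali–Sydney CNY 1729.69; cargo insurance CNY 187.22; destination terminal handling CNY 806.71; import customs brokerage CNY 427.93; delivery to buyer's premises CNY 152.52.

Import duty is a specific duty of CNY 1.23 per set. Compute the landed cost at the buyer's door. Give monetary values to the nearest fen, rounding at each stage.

Total landed cost: CNY 76002.84

EXW: the seller makes goods available at their premises; the buyer bears all onward costs.
CIF value = EXW price + inland to port + export clearance + origin terminal + freight + insurance = 69904.60 + 1015.31 + 267.93 + 323.98 + 1729.69 + 187.22 = 73428.73
Import duty = 965 × 1.23 = 1186.95
Buyer bears: inland to port 1015.31 + export clearance 267.93 + origin terminal 323.98 + freight 1729.69 + insurance 187.22 + destination terminal 806.71 + brokerage 427.93 + delivery 152.52 + duty 1186.95 = 6098.24
Landed cost = invoice 69904.60 + 6098.24 = 76002.84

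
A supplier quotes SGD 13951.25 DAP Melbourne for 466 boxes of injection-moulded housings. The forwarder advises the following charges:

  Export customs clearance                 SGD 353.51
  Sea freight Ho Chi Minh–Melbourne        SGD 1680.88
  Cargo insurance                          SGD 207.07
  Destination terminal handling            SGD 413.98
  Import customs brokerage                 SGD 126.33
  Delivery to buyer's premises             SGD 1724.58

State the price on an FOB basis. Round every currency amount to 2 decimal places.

FOB price: SGD 9924.74

Not relevant to the conversion: export clearance — on the seller under both DAP and FOB; already in the DAP price and stays in the FOB price. brokerage — on the buyer under both terms; not part of either seller's price.
From DAP to FOB, the seller no longer bears: freight, insurance, destination terminal, delivery.
FOB price = 13951.25 − 1680.88 − 207.07 − 413.98 − 1724.58 = 9924.74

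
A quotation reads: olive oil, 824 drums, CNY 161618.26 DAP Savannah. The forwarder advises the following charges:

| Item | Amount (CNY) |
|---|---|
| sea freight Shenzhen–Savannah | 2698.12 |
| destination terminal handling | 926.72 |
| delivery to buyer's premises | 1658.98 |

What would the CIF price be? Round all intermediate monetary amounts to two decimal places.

CIF price: CNY 159032.56

Not relevant to the conversion: freight — on the seller under both DAP and CIF; already in the DAP price and stays in the CIF price.
From DAP to CIF, the seller no longer bears: destination terminal, delivery.
CIF price = 161618.26 − 926.72 − 1658.98 = 159032.56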